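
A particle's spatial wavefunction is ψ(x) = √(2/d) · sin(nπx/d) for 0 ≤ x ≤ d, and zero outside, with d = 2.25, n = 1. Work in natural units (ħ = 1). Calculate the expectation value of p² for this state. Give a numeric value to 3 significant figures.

p² ψ = −ħ² d²ψ/dx²; ⟨p²⟩ = −ħ² ∫ ψ*·ψ'' dx.
d/dx sin(nπx/d) = (nπ/d)·cos(nπx/d) and d²/dx² sin(nπx/d) = −(nπ/d)²·sin(nπx/d); on 0 ≤ x ≤ d, ∫sin²(nπx/d) dx = d/2 and ∫sin(nπx/d)·cos(nπx/d) dx = 0.
⟨p²⟩ = 1.9496.

1.95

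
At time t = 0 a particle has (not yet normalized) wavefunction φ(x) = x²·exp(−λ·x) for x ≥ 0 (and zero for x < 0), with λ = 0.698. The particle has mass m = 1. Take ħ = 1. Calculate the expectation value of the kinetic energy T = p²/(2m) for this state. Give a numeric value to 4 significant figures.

T = −(ħ²/2m) d²/dx², so ⟨T⟩ = −(ħ²/2m) ∫ φ*·φ'' dx / ∫|φ|² dx; with m = 1.
Differentiate x²·exp(−λ·x) with the product rule; every integrand then reduces to terms xʲ·e^(−2λx) on [0, ∞), with ∫₀^∞ xʲ·e^(−2λx) dx = j!/(2λ)^(j+1).
State is unnormalized: ∫|φ|² dx = 4.5267, and ∫φ*·(−ħ²/2m · φ'') dx = 0.36757, so ⟨T⟩ = 0.36757 / 4.5267.
⟨T⟩ = 0.081201.

0.08120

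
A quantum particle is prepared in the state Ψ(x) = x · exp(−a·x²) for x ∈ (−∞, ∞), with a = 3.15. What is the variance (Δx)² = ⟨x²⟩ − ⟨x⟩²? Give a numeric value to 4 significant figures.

0.2381

Compute ⟨x⟩ and ⟨x²⟩ separately, then (Δx)² = ⟨x²⟩ − ⟨x⟩².
Expand each integrand as polynomial × e^(−2ax²) and use ∫x^(2j)·e^(−2ax²) dx = (2j−1)!!/(4a)^j · √(π/(2a)), odd powers → 0; here √(π/(2a)) = 0.70616.
Normalization: ∫|Ψ|² dx = 0.056045.
⟨x⟩ = 0.0000 and ⟨x²⟩ = 0.23810.
(Δx)² = 0.23810 − (0.0000)² = 0.23810.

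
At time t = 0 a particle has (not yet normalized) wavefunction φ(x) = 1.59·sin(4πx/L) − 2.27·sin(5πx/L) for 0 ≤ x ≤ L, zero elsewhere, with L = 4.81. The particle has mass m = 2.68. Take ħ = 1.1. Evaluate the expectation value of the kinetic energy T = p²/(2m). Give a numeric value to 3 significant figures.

2.12

T = −(ħ²/2m) d²/dx², so ⟨T⟩ = −(ħ²/2m) ∫ φ*·φ'' dx / ∫|φ|² dx; with m = 2.68.
d²/dx² sin(jπx/L) = −(jπ/L)²·sin(jπx/L); on 0 ≤ x ≤ L, ∫sin²(jπx/L) dx = L/2 and ∫sin(jπx/L)·sin(lπx/L) dx = 0 for j ≠ l, so only diagonal terms survive in ∫|φ|² and ∫φ·φ″; ∫φ·φ′ dx = [φ²/2] between the walls = 0.
State is unnormalized: ∫|φ|² dx = 18.473, and ∫φ*·(−ħ²/2m · φ'') dx = 39.204, so ⟨T⟩ = 39.204 / 18.473.
⟨T⟩ = 2.1223.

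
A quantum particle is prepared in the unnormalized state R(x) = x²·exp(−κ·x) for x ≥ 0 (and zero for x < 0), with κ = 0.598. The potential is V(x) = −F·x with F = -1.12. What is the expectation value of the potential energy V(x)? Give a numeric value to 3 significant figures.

4.68

⟨V⟩ = ∫ V(x)·|R|² dx / ∫|R|² dx.
Every integrand reduces to terms xʲ·e^(−2κx) on [0, ∞); use ∫₀^∞ xʲ·e^(−2κx) dx = j!/(2κ)^(j+1).
State is unnormalized: ∫|R|² dx = 9.8074, and ∫R*·V(x)·R dx = 45.921, so ⟨V⟩ = 45.921 / 9.8074.
⟨V⟩ = 4.6823.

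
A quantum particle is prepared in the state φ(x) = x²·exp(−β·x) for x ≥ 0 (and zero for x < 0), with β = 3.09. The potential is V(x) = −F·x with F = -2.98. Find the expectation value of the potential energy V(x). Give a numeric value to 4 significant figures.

⟨V⟩ = ∫ V(x)·|φ|² dx / ∫|φ|² dx.
Every integrand reduces to terms xʲ·e^(−2βx) on [0, ∞); use ∫₀^∞ xʲ·e^(−2βx) dx = j!/(2β)^(j+1).
State is unnormalized: ∫|φ|² dx = 0.0026624, and ∫φ*·V(x)·φ dx = 0.0064190, so ⟨V⟩ = 0.0064190 / 0.0026624.
⟨V⟩ = 2.4110.

2.411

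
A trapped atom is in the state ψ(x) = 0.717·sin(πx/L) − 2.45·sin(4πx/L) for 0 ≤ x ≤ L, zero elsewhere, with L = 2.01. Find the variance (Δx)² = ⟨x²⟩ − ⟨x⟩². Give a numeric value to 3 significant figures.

Compute ⟨x⟩ and ⟨x²⟩ separately, then (Δx)² = ⟨x²⟩ − ⟨x⟩².
On 0 ≤ x ≤ L (j ≠ l): ∫sin²(jπx/L) dx = L/2, ∫sin(jπx/L)·sin(lπx/L) dx = 0; diagonal moments ∫x·sin²(jπx/L) dx = L²/4, ∫x²·sin²(jπx/L) dx = L³·(1/6 − 1/(4j²π²)); cross terms ∫x·sin(jπx/L)·sin(lπx/L) dx = 0 for j + l even and −4jlL²/(π²(j² − l²)²) for j + l odd, ∫x²·sin(jπx/L)·sin(lπx/L) dx = (−1)^(j+l)·4jlL³/(π²(j² − l²)²); higher powers the same way via product-to-sum and parts.
Normalization: ∫|ψ|² dx = 6.5492.
⟨x⟩ = 1.0206 and ⟨x²⟩ = 1.3502.
(Δx)² = 1.3502 − (1.0206)² = 0.30850.

0.309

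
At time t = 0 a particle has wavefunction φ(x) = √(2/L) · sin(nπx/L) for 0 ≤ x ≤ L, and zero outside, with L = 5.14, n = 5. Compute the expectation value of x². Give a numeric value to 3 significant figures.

8.75

⟨x²⟩ = ∫ x²·|φ|² dx (integrals over the domain).
With sin²θ = (1 − cos2θ)/2 on 0 ≤ x ≤ L: ∫sin²(nπx/L) dx = L/2, ∫x·sin²(nπx/L) dx = L²/4, ∫x²·sin²(nπx/L) dx = L³·(1/6 − 1/(4n²π²)); higher powers xᵏ the same way, integrating xᵏ·cos(2nπx/L) by parts.
⟨x²⟩ = 8.7530.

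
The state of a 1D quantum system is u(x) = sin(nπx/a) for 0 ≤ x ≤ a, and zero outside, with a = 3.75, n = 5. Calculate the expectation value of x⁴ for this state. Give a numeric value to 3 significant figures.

⟨x⁴⟩ = ∫ x⁴·|u|² dx / ∫|u|² dx (integrals over the domain).
With sin²θ = (1 − cos2θ)/2 on 0 ≤ x ≤ a: ∫sin²(nπx/a) dx = a/2, ∫x·sin²(nπx/a) dx = a²/4, ∫x²·sin²(nπx/a) dx = a³·(1/6 − 1/(4n²π²)); higher powers xᵏ the same way, integrating xᵏ·cos(2nπx/a) by parts.
State is unnormalized: ∫|u|² dx = 1.8750, and ∫u*·x⁴·u dx = 72.664, so ⟨x⁴⟩ = 72.664 / 1.8750.
⟨x⁴⟩ = 38.754.

38.8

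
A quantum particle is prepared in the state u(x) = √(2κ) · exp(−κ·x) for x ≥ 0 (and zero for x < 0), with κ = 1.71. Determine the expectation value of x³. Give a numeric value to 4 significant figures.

0.1500

⟨x³⟩ = ∫ x³·|u|² dx (integrals over the domain).
Every integrand reduces to terms xʲ·e^(−2κx) on [0, ∞); use ∫₀^∞ xʲ·e^(−2κx) dx = j!/(2κ)^(j+1).
⟨x³⟩ = 0.14999.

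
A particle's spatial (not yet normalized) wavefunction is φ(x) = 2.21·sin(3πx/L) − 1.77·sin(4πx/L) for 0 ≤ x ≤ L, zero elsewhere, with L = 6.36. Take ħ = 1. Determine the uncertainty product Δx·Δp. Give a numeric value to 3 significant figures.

2.18

Δx = √(⟨x²⟩−⟨x⟩²), Δp = √(⟨p²⟩−⟨p⟩²).
On 0 ≤ x ≤ L (j ≠ l): ∫sin²(jπx/L) dx = L/2, ∫sin(jπx/L)·sin(lπx/L) dx = 0; diagonal moments ∫x·sin²(jπx/L) dx = L²/4, ∫x²·sin²(jπx/L) dx = L³·(1/6 − 1/(4j²π²)); cross terms ∫x·sin(jπx/L)·sin(lπx/L) dx = 0 for j + l even and −4jlL²/(π²(j² − l²)²) for j + l odd, ∫x²·sin(jπx/L)·sin(lπx/L) dx = (−1)^(j+l)·4jlL³/(π²(j² − l²)²); higher powers the same way via product-to-sum and parts. d²/dx² sin(jπx/L) = −(jπ/L)²·sin(jπx/L); on 0 ≤ x ≤ L, ∫sin²(jπx/L) dx = L/2 and ∫sin(jπx/L)·sin(lπx/L) dx = 0 for j ≠ l, so only diagonal terms survive in ∫|φ|² and ∫φ·φ″; ∫φ·φ′ dx = [φ²/2] between the walls = 0.
Normalization: ∫|φ|² dx = 25.494.
⟨x⟩ = 4.4120, ⟨x²⟩ = 21.130 ⇒ Δx = 1.2900.
⟨p⟩ = 0.0000, ⟨p²⟩ = 2.8634 ⇒ Δp = 1.6922.
Δx·Δp = 2.1829.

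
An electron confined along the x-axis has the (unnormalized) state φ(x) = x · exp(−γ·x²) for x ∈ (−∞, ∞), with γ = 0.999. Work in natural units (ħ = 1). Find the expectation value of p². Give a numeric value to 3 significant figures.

3.00

p² φ = −ħ² d²φ/dx²; ⟨p²⟩ = −ħ² ∫ φ*·φ'' dx / ∫|φ|² dx.
Expand each integrand as polynomial × e^(−2γx²) and use ∫x^(2j)·e^(−2γx²) dx = (2j−1)!!/(4γ)^j · √(π/(2γ)), odd powers → 0; here √(π/(2γ)) = 1.2539. Differentiate with the product rule, d/dx e^(−γx²) = −2γx·e^(−γx²).
State is unnormalized: ∫|φ|² dx = 0.31380, and ∫φ*·(−ħ² φ'') dx = 0.94046, so ⟨p²⟩ = 0.94046 / 0.31380.
⟨p²⟩ = 2.9970.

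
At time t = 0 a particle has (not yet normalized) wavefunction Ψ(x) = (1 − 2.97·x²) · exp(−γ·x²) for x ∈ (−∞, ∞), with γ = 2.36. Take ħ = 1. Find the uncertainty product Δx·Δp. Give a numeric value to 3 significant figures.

Δx = √(⟨x²⟩−⟨x⟩²), Δp = √(⟨p²⟩−⟨p⟩²).
Expand each integrand as polynomial × e^(−2γx²) and use ∫x^(2j)·e^(−2γx²) dx = (2j−1)!!/(4γ)^j · √(π/(2γ)), odd powers → 0; here √(π/(2γ)) = 0.81584. Differentiate with the product rule, d/dx e^(−γx²) = −2γx·e^(−γx²).
Normalization: ∫|Ψ|² dx = 0.54475.
⟨x⟩ = 0.0000, ⟨x²⟩ = 0.094723 ⇒ Δx = 0.30777.
⟨p⟩ = 0.0000, ⟨p²⟩ = 8.2074 ⇒ Δp = 2.8649.
Δx·Δp = 0.88172.

0.882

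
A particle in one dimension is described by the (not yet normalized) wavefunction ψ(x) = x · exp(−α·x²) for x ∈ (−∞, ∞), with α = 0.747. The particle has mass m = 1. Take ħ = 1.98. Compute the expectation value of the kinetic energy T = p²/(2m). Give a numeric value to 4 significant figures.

T = −(ħ²/2m) d²/dx², so ⟨T⟩ = −(ħ²/2m) ∫ ψ*·ψ'' dx / ∫|ψ|² dx; with m = 1.
Expand each integrand as polynomial × e^(−2αx²) and use ∫x^(2j)·e^(−2αx²) dx = (2j−1)!!/(4α)^j · √(π/(2α)), odd powers → 0; here √(π/(2α)) = 1.4501. Differentiate with the product rule, d/dx e^(−αx²) = −2αx·e^(−αx²).
State is unnormalized: ∫|ψ|² dx = 0.48531, and ∫ψ*·(−ħ²/2m · ψ'') dx = 2.1319, so ⟨T⟩ = 2.1319 / 0.48531.
⟨T⟩ = 4.3928.

4.393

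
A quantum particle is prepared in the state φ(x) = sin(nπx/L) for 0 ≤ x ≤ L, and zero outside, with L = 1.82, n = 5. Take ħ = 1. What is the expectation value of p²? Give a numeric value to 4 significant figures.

p² φ = −ħ² d²φ/dx²; ⟨p²⟩ = −ħ² ∫ φ*·φ'' dx / ∫|φ|² dx.
d/dx sin(nπx/L) = (nπ/L)·cos(nπx/L) and d²/dx² sin(nπx/L) = −(nπ/L)²·sin(nπx/L); on 0 ≤ x ≤ L, ∫sin²(nπx/L) dx = L/2 and ∫sin(nπx/L)·cos(nπx/L) dx = 0.
State is unnormalized: ∫|φ|² dx = 0.91000, and ∫φ*·(−ħ² φ'') dx = 67.786, so ⟨p²⟩ = 67.786 / 0.91000.
⟨p²⟩ = 74.490.

74.49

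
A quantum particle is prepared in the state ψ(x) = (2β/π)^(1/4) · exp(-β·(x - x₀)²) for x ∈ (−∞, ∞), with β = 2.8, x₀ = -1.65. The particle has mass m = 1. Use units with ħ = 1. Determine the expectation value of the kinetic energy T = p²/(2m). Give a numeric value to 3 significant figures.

T = −(ħ²/2m) d²/dx², so ⟨T⟩ = −(ħ²/2m) ∫ ψ*·ψ'' dx; with m = 1.
Gaussian moments (u = x − x₀): ∫u^(2j)·e^(−2βu²) du = (2j−1)!!/(4β)^j · √(π/(2β)), odd powers integrate to 0; here √(π/(2β)) = 0.74900. Derivatives: d/dx e^(−βu²) = −2βu·e^(−βu²), d²/dx² e^(−βu²) = (4β²u² − 2β)·e^(−βu²).
⟨T⟩ = 1.4000.

1.40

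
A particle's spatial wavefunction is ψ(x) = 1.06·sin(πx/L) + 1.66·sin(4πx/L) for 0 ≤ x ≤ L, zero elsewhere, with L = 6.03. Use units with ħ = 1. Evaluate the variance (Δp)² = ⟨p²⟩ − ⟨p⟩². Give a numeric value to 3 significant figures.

Compute ⟨p⟩ and ⟨p²⟩ separately; (Δp)² = ⟨p²⟩ − ⟨p⟩².
d²/dx² sin(jπx/L) = −(jπ/L)²·sin(jπx/L); on 0 ≤ x ≤ L, ∫sin²(jπx/L) dx = L/2 and ∫sin(jπx/L)·sin(lπx/L) dx = 0 for j ≠ l, so only diagonal terms survive in ∫|ψ|² and ∫ψ·ψ″; ∫ψ·ψ′ dx = [ψ²/2] between the walls = 0.
Normalization: ∫|ψ|² dx = 11.696.
⟨p⟩ = 0.0000 and ⟨p²⟩ = 3.1636.
(Δp)² = 3.1636 − (0.0000)² = 3.1636.

3.16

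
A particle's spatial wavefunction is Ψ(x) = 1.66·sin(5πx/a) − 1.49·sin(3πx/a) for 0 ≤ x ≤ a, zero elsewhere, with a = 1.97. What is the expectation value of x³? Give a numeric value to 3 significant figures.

1.33

⟨x³⟩ = ∫ x³·|Ψ|² dx / ∫|Ψ|² dx (integrals over the domain).
On 0 ≤ x ≤ a (j ≠ l): ∫sin²(jπx/a) dx = a/2, ∫sin(jπx/a)·sin(lπx/a) dx = 0; diagonal moments ∫x·sin²(jπx/a) dx = a²/4, ∫x²·sin²(jπx/a) dx = a³·(1/6 − 1/(4j²π²)); cross terms ∫x·sin(jπx/a)·sin(lπx/a) dx = 0 for j + l even and −4jla²/(π²(j² − l²)²) for j + l odd, ∫x²·sin(jπx/a)·sin(lπx/a) dx = (−1)^(j+l)·4jla³/(π²(j² − l²)²); higher powers the same way via product-to-sum and parts.
State is unnormalized: ∫|Ψ|² dx = 4.9011, and ∫Ψ*·x³·Ψ dx = 6.5094, so ⟨x³⟩ = 6.5094 / 4.9011.
⟨x³⟩ = 1.3282.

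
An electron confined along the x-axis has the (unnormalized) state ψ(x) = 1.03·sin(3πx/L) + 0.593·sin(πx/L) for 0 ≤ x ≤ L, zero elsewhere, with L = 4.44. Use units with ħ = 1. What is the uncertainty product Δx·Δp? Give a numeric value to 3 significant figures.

2.62

Δx = √(⟨x²⟩−⟨x⟩²), Δp = √(⟨p²⟩−⟨p⟩²).
On 0 ≤ x ≤ L (j ≠ l): ∫sin²(jπx/L) dx = L/2, ∫sin(jπx/L)·sin(lπx/L) dx = 0; diagonal moments ∫x·sin²(jπx/L) dx = L²/4, ∫x²·sin²(jπx/L) dx = L³·(1/6 − 1/(4j²π²)); cross terms ∫x·sin(jπx/L)·sin(lπx/L) dx = 0 for j + l even and −4jlL²/(π²(j² − l²)²) for j + l odd, ∫x²·sin(jπx/L)·sin(lπx/L) dx = (−1)^(j+l)·4jlL³/(π²(j² − l²)²); higher powers the same way via product-to-sum and parts. d²/dx² sin(jπx/L) = −(jπ/L)²·sin(jπx/L); on 0 ≤ x ≤ L, ∫sin²(jπx/L) dx = L/2 and ∫sin(jπx/L)·sin(lπx/L) dx = 0 for j ≠ l, so only diagonal terms survive in ∫|ψ|² and ∫ψ·ψ″; ∫ψ·ψ′ dx = [ψ²/2] between the walls = 0.
Normalization: ∫|ψ|² dx = 3.1359.
⟨x⟩ = 2.2200, ⟨x²⟩ = 6.8870 ⇒ Δx = 1.3995.
⟨p⟩ = 0.0000, ⟨p²⟩ = 3.5088 ⇒ Δp = 1.8732.
Δx·Δp = 2.6215.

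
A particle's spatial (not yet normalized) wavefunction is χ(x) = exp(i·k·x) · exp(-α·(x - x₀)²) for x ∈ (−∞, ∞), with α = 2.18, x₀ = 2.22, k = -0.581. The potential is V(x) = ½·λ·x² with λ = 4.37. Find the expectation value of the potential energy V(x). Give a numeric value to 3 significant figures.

⟨V⟩ = ∫ V(x)·|χ|² dx / ∫|χ|² dx.
Gaussian moments (u = x − x₀): ∫u^(2j)·e^(−2αu²) du = (2j−1)!!/(4α)^j · √(π/(2α)), odd powers integrate to 0; here √(π/(2α)) = 0.84885.
State is unnormalized: ∫|χ|² dx = 0.84885, and ∫χ*·V(x)·χ dx = 9.3536, so ⟨V⟩ = 9.3536 / 0.84885.
⟨V⟩ = 11.019.

11.0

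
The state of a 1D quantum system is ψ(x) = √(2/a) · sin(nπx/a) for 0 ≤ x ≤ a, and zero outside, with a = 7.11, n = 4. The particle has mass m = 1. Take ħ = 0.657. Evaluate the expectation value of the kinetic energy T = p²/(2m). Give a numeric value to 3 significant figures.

T = −(ħ²/2m) d²/dx², so ⟨T⟩ = −(ħ²/2m) ∫ ψ*·ψ'' dx; with m = 1.
d/dx sin(nπx/a) = (nπ/a)·cos(nπx/a) and d²/dx² sin(nπx/a) = −(nπ/a)²·sin(nπx/a); on 0 ≤ x ≤ a, ∫sin²(nπx/a) dx = a/2 and ∫sin(nπx/a)·cos(nπx/a) dx = 0.
⟨T⟩ = 0.67419.

0.674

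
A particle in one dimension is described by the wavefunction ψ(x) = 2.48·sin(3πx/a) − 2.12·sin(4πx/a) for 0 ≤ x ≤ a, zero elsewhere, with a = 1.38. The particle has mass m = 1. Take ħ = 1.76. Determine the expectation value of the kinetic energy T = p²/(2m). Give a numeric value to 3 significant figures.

96.0

T = −(ħ²/2m) d²/dx², so ⟨T⟩ = −(ħ²/2m) ∫ ψ*·ψ'' dx / ∫|ψ|² dx; with m = 1.
d²/dx² sin(jπx/a) = −(jπ/a)²·sin(jπx/a); on 0 ≤ x ≤ a, ∫sin²(jπx/a) dx = a/2 and ∫sin(jπx/a)·sin(lπx/a) dx = 0 for j ≠ l, so only diagonal terms survive in ∫|ψ|² and ∫ψ·ψ″; ∫ψ·ψ′ dx = [ψ²/2] between the walls = 0.
State is unnormalized: ∫|ψ|² dx = 7.3449, and ∫ψ*·(−ħ²/2m · ψ'') dx = 704.84, so ⟨T⟩ = 704.84 / 7.3449.
⟨T⟩ = 95.963.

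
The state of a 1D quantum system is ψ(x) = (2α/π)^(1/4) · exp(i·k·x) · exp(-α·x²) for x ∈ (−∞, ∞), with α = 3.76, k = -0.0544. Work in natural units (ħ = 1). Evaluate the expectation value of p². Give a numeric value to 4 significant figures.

3.763

p² ψ = −ħ² d²ψ/dx²; ⟨p²⟩ = −ħ² ∫ ψ*·ψ'' dx.
Gaussian moments: ∫x^(2j)·e^(−2αx²) dx = (2j−1)!!/(4α)^j · √(π/(2α)), odd powers integrate to 0; here √(π/(2α)) = 0.64635. Derivatives: ψ′ = (ik − 2αx)·ψ, ψ″ = ((ik − 2αx)² − 2α)·ψ; the odd-in-x pieces drop out.
⟨p²⟩ = 3.7630.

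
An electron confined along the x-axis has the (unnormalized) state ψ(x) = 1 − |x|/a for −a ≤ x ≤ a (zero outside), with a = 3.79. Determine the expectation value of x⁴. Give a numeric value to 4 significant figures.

5.895

⟨x⁴⟩ = ∫ x⁴·|ψ|² dx / ∫|ψ|² dx (integrals over the domain).
ψ is even, so ∫ over [−a, a] = 2∫₀ᵃ with ψ = 1 − x/a there: ∫₀ᵃ (1 − x/a)² dx = a/3, ∫₀ᵃ x²(1 − x/a)² dx = a³/30, ∫₀ᵃ x⁴(1 − x/a)² dx = a⁵/105.
State is unnormalized: ∫|ψ|² dx = 2.5267, and ∫ψ*·x⁴·ψ dx = 14.895, so ⟨x⁴⟩ = 14.895 / 2.5267.
⟨x⁴⟩ = 5.8951.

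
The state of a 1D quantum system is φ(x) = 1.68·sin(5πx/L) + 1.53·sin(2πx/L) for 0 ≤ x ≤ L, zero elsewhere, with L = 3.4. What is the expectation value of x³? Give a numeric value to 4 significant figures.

8.401

⟨x³⟩ = ∫ x³·|φ|² dx / ∫|φ|² dx (integrals over the domain).
On 0 ≤ x ≤ L (j ≠ l): ∫sin²(jπx/L) dx = L/2, ∫sin(jπx/L)·sin(lπx/L) dx = 0; diagonal moments ∫x·sin²(jπx/L) dx = L²/4, ∫x²·sin²(jπx/L) dx = L³·(1/6 − 1/(4j²π²)); cross terms ∫x·sin(jπx/L)·sin(lπx/L) dx = 0 for j + l even and −4jlL²/(π²(j² − l²)²) for j + l odd, ∫x²·sin(jπx/L)·sin(lπx/L) dx = (−1)^(j+l)·4jlL³/(π²(j² − l²)²); higher powers the same way via product-to-sum and parts.
State is unnormalized: ∫|φ|² dx = 8.7776, and ∫φ*·x³·φ dx = 73.739, so ⟨x³⟩ = 73.739 / 8.7776.
⟨x³⟩ = 8.4008.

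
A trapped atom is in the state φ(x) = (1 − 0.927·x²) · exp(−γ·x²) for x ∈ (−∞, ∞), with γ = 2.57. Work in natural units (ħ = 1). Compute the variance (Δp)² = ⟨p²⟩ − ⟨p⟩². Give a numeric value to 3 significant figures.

Compute ⟨p⟩ and ⟨p²⟩ separately; (Δp)² = ⟨p²⟩ − ⟨p⟩².
Expand each integrand as polynomial × e^(−2γx²) and use ∫x^(2j)·e^(−2γx²) dx = (2j−1)!!/(4γ)^j · √(π/(2γ)), odd powers → 0; here √(π/(2γ)) = 0.78180. Differentiate with the product rule, d/dx e^(−γx²) = −2γx·e^(−γx²).
Normalization: ∫|φ|² dx = 0.65987.
⟨p⟩ = 0.0000 and ⟨p²⟩ = 3.7673.
(Δp)² = 3.7673 − (0.0000)² = 3.7673.

3.77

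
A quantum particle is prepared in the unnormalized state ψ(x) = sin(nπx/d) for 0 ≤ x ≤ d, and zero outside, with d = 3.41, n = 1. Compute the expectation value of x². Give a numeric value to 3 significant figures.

⟨x²⟩ = ∫ x²·|ψ|² dx / ∫|ψ|² dx (integrals over the domain).
With sin²θ = (1 − cos2θ)/2 on 0 ≤ x ≤ d: ∫sin²(nπx/d) dx = d/2, ∫x·sin²(nπx/d) dx = d²/4, ∫x²·sin²(nπx/d) dx = d³·(1/6 − 1/(4n²π²)); higher powers xᵏ the same way, integrating xᵏ·cos(2nπx/d) by parts.
State is unnormalized: ∫|ψ|² dx = 1.7050, and ∫ψ*·x²·ψ dx = 5.6042, so ⟨x²⟩ = 5.6042 / 1.7050.
⟨x²⟩ = 3.2869.

3.29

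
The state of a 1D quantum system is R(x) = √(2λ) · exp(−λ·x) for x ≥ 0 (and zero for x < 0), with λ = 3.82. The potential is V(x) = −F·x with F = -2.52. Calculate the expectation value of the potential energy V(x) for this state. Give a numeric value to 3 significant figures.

0.330

⟨V⟩ = ∫ V(x)·|R|² dx.
Every integrand reduces to terms xʲ·e^(−2λx) on [0, ∞); use ∫₀^∞ xʲ·e^(−2λx) dx = j!/(2λ)^(j+1).
⟨V⟩ = 0.32984.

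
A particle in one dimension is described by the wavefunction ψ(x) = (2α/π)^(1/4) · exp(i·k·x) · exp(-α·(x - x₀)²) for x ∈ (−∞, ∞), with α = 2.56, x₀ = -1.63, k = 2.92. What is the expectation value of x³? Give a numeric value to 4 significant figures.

⟨x³⟩ = ∫ x³·|ψ|² dx (integrals over the domain).
Gaussian moments (u = x − x₀): ∫u^(2j)·e^(−2αu²) du = (2j−1)!!/(4α)^j · √(π/(2α)), odd powers integrate to 0; here √(π/(2α)) = 0.78332.
⟨x³⟩ = -4.8083.

-4.808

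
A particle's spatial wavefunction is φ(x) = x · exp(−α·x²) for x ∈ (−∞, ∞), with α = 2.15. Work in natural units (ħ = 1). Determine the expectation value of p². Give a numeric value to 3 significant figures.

6.45

p² φ = −ħ² d²φ/dx²; ⟨p²⟩ = −ħ² ∫ φ*·φ'' dx / ∫|φ|² dx.
Expand each integrand as polynomial × e^(−2αx²) and use ∫x^(2j)·e^(−2αx²) dx = (2j−1)!!/(4α)^j · √(π/(2α)), odd powers → 0; here √(π/(2α)) = 0.85475. Differentiate with the product rule, d/dx e^(−αx²) = −2αx·e^(−αx²).
State is unnormalized: ∫|φ|² dx = 0.099390, and ∫φ*·(−ħ² φ'') dx = 0.64106, so ⟨p²⟩ = 0.64106 / 0.099390.
⟨p²⟩ = 6.4500.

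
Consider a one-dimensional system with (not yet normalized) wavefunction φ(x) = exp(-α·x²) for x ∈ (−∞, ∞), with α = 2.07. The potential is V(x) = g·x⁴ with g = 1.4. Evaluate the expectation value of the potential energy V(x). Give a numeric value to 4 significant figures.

0.06126

⟨V⟩ = ∫ V(x)·|φ|² dx / ∫|φ|² dx.
Gaussian moments: ∫x^(2j)·e^(−2αx²) dx = (2j−1)!!/(4α)^j · √(π/(2α)), odd powers integrate to 0; here √(π/(2α)) = 0.87111.
State is unnormalized: ∫|φ|² dx = 0.87111, and ∫φ*·V(x)·φ dx = 0.053366, so ⟨V⟩ = 0.053366 / 0.87111.
⟨V⟩ = 0.061262.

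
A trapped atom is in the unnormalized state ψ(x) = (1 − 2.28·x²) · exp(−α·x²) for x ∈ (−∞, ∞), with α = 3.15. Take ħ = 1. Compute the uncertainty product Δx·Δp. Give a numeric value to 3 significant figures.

Δx = √(⟨x²⟩−⟨x⟩²), Δp = √(⟨p²⟩−⟨p⟩²).
Expand each integrand as polynomial × e^(−2αx²) and use ∫x^(2j)·e^(−2αx²) dx = (2j−1)!!/(4α)^j · √(π/(2α)), odd powers → 0; here √(π/(2α)) = 0.70616. Differentiate with the product rule, d/dx e^(−αx²) = −2αx·e^(−αx²).
Normalization: ∫|ψ|² dx = 0.51997.
⟨x⟩ = 0.0000, ⟨x²⟩ = 0.043701 ⇒ Δx = 0.20905.
⟨p⟩ = 0.0000, ⟨p²⟩ = 6.8068 ⇒ Δp = 2.6090.
Δx·Δp = 0.54540.

0.545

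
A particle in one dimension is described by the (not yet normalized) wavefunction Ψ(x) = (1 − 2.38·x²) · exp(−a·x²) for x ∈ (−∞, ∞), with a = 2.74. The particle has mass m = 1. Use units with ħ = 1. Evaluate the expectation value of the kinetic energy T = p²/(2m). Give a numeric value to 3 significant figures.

3.42

T = −(ħ²/2m) d²/dx², so ⟨T⟩ = −(ħ²/2m) ∫ Ψ*·Ψ'' dx / ∫|Ψ|² dx; with m = 1.
Expand each integrand as polynomial × e^(−2ax²) and use ∫x^(2j)·e^(−2ax²) dx = (2j−1)!!/(4a)^j · √(π/(2a)), odd powers → 0; here √(π/(2a)) = 0.75715. Differentiate with the product rule, d/dx e^(−ax²) = −2ax·e^(−ax²).
State is unnormalized: ∫|Ψ|² dx = 0.53543, and ∫Ψ*·(−ħ²/2m · Ψ'') dx = 1.8302, so ⟨T⟩ = 1.8302 / 0.53543.
⟨T⟩ = 3.4182.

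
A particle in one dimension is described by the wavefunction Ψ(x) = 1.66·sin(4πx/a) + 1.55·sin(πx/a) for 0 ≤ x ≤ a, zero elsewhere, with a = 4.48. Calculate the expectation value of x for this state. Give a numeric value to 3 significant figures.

2.18

⟨x⟩ = ∫ x·|Ψ|² dx / ∫|Ψ|² dx (integrals over the domain).
On 0 ≤ x ≤ a (j ≠ l): ∫sin²(jπx/a) dx = a/2, ∫sin(jπx/a)·sin(lπx/a) dx = 0; diagonal moments ∫x·sin²(jπx/a) dx = a²/4, ∫x²·sin²(jπx/a) dx = a³·(1/6 − 1/(4j²π²)); cross terms ∫x·sin(jπx/a)·sin(lπx/a) dx = 0 for j + l even and −4jla²/(π²(j² − l²)²) for j + l odd, ∫x²·sin(jπx/a)·sin(lπx/a) dx = (−1)^(j+l)·4jla³/(π²(j² − l²)²); higher powers the same way via product-to-sum and parts.
State is unnormalized: ∫|Ψ|² dx = 11.554, and ∫Ψ*·x·Ψ dx = 25.137, so ⟨x⟩ = 25.137 / 11.554.
⟨x⟩ = 2.1756.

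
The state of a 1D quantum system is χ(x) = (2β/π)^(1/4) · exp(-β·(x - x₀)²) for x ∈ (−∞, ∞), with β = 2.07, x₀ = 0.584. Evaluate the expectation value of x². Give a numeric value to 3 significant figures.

0.462

⟨x²⟩ = ∫ x²·|χ|² dx (integrals over the domain).
Gaussian moments (u = x − x₀): ∫u^(2j)·e^(−2βu²) du = (2j−1)!!/(4β)^j · √(π/(2β)), odd powers integrate to 0; here √(π/(2β)) = 0.87111.
⟨x²⟩ = 0.46183.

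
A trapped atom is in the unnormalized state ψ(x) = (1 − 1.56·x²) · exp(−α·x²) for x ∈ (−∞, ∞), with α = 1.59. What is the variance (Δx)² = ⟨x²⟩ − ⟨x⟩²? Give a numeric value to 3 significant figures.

0.0982

Compute ⟨x⟩ and ⟨x²⟩ separately, then (Δx)² = ⟨x²⟩ − ⟨x⟩².
Expand each integrand as polynomial × e^(−2αx²) and use ∫x^(2j)·e^(−2αx²) dx = (2j−1)!!/(4α)^j · √(π/(2α)), odd powers → 0; here √(π/(2α)) = 0.99394.
Normalization: ∫|ψ|² dx = 0.68575.
⟨x⟩ = 0.0000 and ⟨x²⟩ = 0.098169.
(Δx)² = 0.098169 − (0.0000)² = 0.098169.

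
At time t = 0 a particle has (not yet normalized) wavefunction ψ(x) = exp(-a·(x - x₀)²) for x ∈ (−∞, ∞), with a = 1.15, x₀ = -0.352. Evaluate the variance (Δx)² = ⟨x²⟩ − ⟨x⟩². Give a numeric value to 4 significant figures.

0.2174

Compute ⟨x⟩ and ⟨x²⟩ separately, then (Δx)² = ⟨x²⟩ − ⟨x⟩².
Gaussian moments (u = x − x₀): ∫u^(2j)·e^(−2au²) du = (2j−1)!!/(4a)^j · √(π/(2a)), odd powers integrate to 0; here √(π/(2a)) = 1.1687.
Normalization: ∫|ψ|² dx = 1.1687.
⟨x⟩ = -0.35200 and ⟨x²⟩ = 0.34130.
(Δx)² = 0.34130 − (-0.35200)² = 0.21739.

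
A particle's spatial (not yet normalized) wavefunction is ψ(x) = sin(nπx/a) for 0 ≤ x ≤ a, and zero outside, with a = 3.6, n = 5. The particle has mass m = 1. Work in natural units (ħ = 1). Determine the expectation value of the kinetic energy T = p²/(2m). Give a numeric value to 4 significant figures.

T = −(ħ²/2m) d²/dx², so ⟨T⟩ = −(ħ²/2m) ∫ ψ*·ψ'' dx / ∫|ψ|² dx; with m = 1.
d/dx sin(nπx/a) = (nπ/a)·cos(nπx/a) and d²/dx² sin(nπx/a) = −(nπ/a)²·sin(nπx/a); on 0 ≤ x ≤ a, ∫sin²(nπx/a) dx = a/2 and ∫sin(nπx/a)·cos(nπx/a) dx = 0.
State is unnormalized: ∫|ψ|² dx = 1.8000, and ∫ψ*·(−ħ²/2m · ψ'') dx = 17.135, so ⟨T⟩ = 17.135 / 1.8000.
⟨T⟩ = 9.5193.

9.519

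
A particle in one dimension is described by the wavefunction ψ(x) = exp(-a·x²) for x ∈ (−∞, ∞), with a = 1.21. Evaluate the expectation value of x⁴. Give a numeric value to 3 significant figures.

⟨x⁴⟩ = ∫ x⁴·|ψ|² dx / ∫|ψ|² dx (integrals over the domain).
Gaussian moments: ∫x^(2j)·e^(−2ax²) dx = (2j−1)!!/(4a)^j · √(π/(2a)), odd powers integrate to 0; here √(π/(2a)) = 1.1394.
State is unnormalized: ∫|ψ|² dx = 1.1394, and ∫ψ*·x⁴·ψ dx = 0.14591, so ⟨x⁴⟩ = 0.14591 / 1.1394.
⟨x⁴⟩ = 0.12807.

0.128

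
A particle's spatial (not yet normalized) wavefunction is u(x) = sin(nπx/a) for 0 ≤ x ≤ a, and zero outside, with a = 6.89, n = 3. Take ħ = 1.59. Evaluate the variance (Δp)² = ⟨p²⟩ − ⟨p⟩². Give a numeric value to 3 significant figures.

Compute ⟨p⟩ and ⟨p²⟩ separately; (Δp)² = ⟨p²⟩ − ⟨p⟩².
d/dx sin(nπx/a) = (nπ/a)·cos(nπx/a) and d²/dx² sin(nπx/a) = −(nπ/a)²·sin(nπx/a); on 0 ≤ x ≤ a, ∫sin²(nπx/a) dx = a/2 and ∫sin(nπx/a)·cos(nπx/a) dx = 0.
Normalization: ∫|u|² dx = 3.4450.
⟨p⟩ = 0.0000 and ⟨p²⟩ = 4.7304.
(Δp)² = 4.7304 − (0.0000)² = 4.7304.

4.73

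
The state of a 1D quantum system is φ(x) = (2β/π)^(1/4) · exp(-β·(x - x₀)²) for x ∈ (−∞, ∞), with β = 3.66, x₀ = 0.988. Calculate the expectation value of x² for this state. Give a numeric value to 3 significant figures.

⟨x²⟩ = ∫ x²·|φ|² dx (integrals over the domain).
Gaussian moments (u = x − x₀): ∫u^(2j)·e^(−2βu²) du = (2j−1)!!/(4β)^j · √(π/(2β)), odd powers integrate to 0; here √(π/(2β)) = 0.65512.
⟨x²⟩ = 1.0445.

1.04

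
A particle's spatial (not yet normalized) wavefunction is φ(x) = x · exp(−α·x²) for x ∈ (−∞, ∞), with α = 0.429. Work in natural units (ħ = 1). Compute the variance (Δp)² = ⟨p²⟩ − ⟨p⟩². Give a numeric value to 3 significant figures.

1.29

Compute ⟨p⟩ and ⟨p²⟩ separately; (Δp)² = ⟨p²⟩ − ⟨p⟩².
Expand each integrand as polynomial × e^(−2αx²) and use ∫x^(2j)·e^(−2αx²) dx = (2j−1)!!/(4α)^j · √(π/(2α)), odd powers → 0; here √(π/(2α)) = 1.9135. Differentiate with the product rule, d/dx e^(−αx²) = −2αx·e^(−αx²).
Normalization: ∫|φ|² dx = 1.1151.
⟨p⟩ = 0.0000 and ⟨p²⟩ = 1.2870.
(Δp)² = 1.2870 − (0.0000)² = 1.2870.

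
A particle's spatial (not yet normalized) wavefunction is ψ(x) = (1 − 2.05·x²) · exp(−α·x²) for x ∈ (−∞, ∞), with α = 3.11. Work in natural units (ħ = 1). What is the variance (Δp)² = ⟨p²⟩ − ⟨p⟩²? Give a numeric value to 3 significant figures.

Compute ⟨p⟩ and ⟨p²⟩ separately; (Δp)² = ⟨p²⟩ − ⟨p⟩².
Expand each integrand as polynomial × e^(−2αx²) and use ∫x^(2j)·e^(−2αx²) dx = (2j−1)!!/(4α)^j · √(π/(2α)), odd powers → 0; here √(π/(2α)) = 0.71069. Differentiate with the product rule, d/dx e^(−αx²) = −2αx·e^(−αx²).
Normalization: ∫|ψ|² dx = 0.53436.
⟨p⟩ = 0.0000 and ⟨p²⟩ = 6.2858.
(Δp)² = 6.2858 − (0.0000)² = 6.2858.

6.29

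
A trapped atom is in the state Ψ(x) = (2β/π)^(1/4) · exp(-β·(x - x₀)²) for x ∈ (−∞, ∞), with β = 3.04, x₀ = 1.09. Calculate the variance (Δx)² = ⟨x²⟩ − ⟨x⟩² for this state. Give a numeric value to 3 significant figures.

0.0822

Compute ⟨x⟩ and ⟨x²⟩ separately, then (Δx)² = ⟨x²⟩ − ⟨x⟩².
Gaussian moments (u = x − x₀): ∫u^(2j)·e^(−2βu²) du = (2j−1)!!/(4β)^j · √(π/(2β)), odd powers integrate to 0; here √(π/(2β)) = 0.71882.
⟨x⟩ = 1.0900 and ⟨x²⟩ = 1.2703.
(Δx)² = 1.2703 − (1.0900)² = 0.082237.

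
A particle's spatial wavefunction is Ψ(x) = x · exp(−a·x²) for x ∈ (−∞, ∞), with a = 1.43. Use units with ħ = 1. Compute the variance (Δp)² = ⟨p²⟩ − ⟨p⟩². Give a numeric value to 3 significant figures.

Compute ⟨p⟩ and ⟨p²⟩ separately; (Δp)² = ⟨p²⟩ − ⟨p⟩².
Expand each integrand as polynomial × e^(−2ax²) and use ∫x^(2j)·e^(−2ax²) dx = (2j−1)!!/(4a)^j · √(π/(2a)), odd powers → 0; here √(π/(2a)) = 1.0481. Differentiate with the product rule, d/dx e^(−ax²) = −2ax·e^(−ax²).
Normalization: ∫|Ψ|² dx = 0.18323.
⟨p⟩ = 0.0000 and ⟨p²⟩ = 4.2900.
(Δp)² = 4.2900 − (0.0000)² = 4.2900.

4.29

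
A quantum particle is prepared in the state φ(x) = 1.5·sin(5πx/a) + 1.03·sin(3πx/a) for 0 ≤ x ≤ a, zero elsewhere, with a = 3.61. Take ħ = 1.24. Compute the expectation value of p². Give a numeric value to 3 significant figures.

23.1

p² φ = −ħ² d²φ/dx²; ⟨p²⟩ = −ħ² ∫ φ*·φ'' dx / ∫|φ|² dx.
d²/dx² sin(jπx/a) = −(jπ/a)²·sin(jπx/a); on 0 ≤ x ≤ a, ∫sin²(jπx/a) dx = a/2 and ∫sin(jπx/a)·sin(lπx/a) dx = 0 for j ≠ l, so only diagonal terms survive in ∫|φ|² and ∫φ·φ″; ∫φ·φ′ dx = [φ²/2] between the walls = 0.
State is unnormalized: ∫|φ|² dx = 5.9762, and ∫φ*·(−ħ² φ'') dx = 138.30, so ⟨p²⟩ = 138.30 / 5.9762.
⟨p²⟩ = 23.142.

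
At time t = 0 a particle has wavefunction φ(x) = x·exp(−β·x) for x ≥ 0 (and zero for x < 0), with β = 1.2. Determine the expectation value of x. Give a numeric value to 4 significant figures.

⟨x⟩ = ∫ x·|φ|² dx / ∫|φ|² dx (integrals over the domain).
Every integrand reduces to terms xʲ·e^(−2βx) on [0, ∞); use ∫₀^∞ xʲ·e^(−2βx) dx = j!/(2β)^(j+1).
State is unnormalized: ∫|φ|² dx = 0.14468, and ∫φ*·x·φ dx = 0.18084, so ⟨x⟩ = 0.18084 / 0.14468.
⟨x⟩ = 1.2500.

1.250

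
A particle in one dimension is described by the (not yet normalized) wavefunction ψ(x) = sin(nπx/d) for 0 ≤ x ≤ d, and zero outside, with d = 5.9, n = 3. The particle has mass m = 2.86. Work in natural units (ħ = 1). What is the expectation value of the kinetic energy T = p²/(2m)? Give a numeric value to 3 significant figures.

T = −(ħ²/2m) d²/dx², so ⟨T⟩ = −(ħ²/2m) ∫ ψ*·ψ'' dx / ∫|ψ|² dx; with m = 2.86.
d/dx sin(nπx/d) = (nπ/d)·cos(nπx/d) and d²/dx² sin(nπx/d) = −(nπ/d)²·sin(nπx/d); on 0 ≤ x ≤ d, ∫sin²(nπx/d) dx = d/2 and ∫sin(nπx/d)·cos(nπx/d) dx = 0.
State is unnormalized: ∫|ψ|² dx = 2.9500, and ∫ψ*·(−ħ²/2m · ψ'') dx = 1.3160, so ⟨T⟩ = 1.3160 / 2.9500.
⟨T⟩ = 0.44611.

0.446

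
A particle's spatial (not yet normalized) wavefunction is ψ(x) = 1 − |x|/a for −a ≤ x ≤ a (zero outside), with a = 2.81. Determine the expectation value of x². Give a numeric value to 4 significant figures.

⟨x²⟩ = ∫ x²·|ψ|² dx / ∫|ψ|² dx (integrals over the domain).
ψ is even, so ∫ over [−a, a] = 2∫₀ᵃ with ψ = 1 − x/a there: ∫₀ᵃ (1 − x/a)² dx = a/3, ∫₀ᵃ x²(1 − x/a)² dx = a³/30, ∫₀ᵃ x⁴(1 − x/a)² dx = a⁵/105.
State is unnormalized: ∫|ψ|² dx = 1.8733, and ∫ψ*·x²·ψ dx = 1.4792, so ⟨x²⟩ = 1.4792 / 1.8733.
⟨x²⟩ = 0.78961.

0.7896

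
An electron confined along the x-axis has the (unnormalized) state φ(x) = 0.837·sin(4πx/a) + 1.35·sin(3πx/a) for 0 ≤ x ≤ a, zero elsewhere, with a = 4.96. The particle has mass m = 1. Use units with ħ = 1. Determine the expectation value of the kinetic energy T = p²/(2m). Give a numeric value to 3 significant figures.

2.20

T = −(ħ²/2m) d²/dx², so ⟨T⟩ = −(ħ²/2m) ∫ φ*·φ'' dx / ∫|φ|² dx; with m = 1.
d²/dx² sin(jπx/a) = −(jπ/a)²·sin(jπx/a); on 0 ≤ x ≤ a, ∫sin²(jπx/a) dx = a/2 and ∫sin(jπx/a)·sin(lπx/a) dx = 0 for j ≠ l, so only diagonal terms survive in ∫|φ|² and ∫φ·φ″; ∫φ·φ′ dx = [φ²/2] between the walls = 0.
State is unnormalized: ∫|φ|² dx = 6.2572, and ∫φ*·(−ħ²/2m · φ'') dx = 13.736, so ⟨T⟩ = 13.736 / 6.2572.
⟨T⟩ = 2.1952.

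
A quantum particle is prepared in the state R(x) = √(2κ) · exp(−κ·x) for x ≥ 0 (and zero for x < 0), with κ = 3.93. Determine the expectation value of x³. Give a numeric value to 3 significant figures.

⟨x³⟩ = ∫ x³·|R|² dx (integrals over the domain).
Every integrand reduces to terms xʲ·e^(−2κx) on [0, ∞); use ∫₀^∞ xʲ·e^(−2κx) dx = j!/(2κ)^(j+1).
⟨x³⟩ = 0.012356.

0.0124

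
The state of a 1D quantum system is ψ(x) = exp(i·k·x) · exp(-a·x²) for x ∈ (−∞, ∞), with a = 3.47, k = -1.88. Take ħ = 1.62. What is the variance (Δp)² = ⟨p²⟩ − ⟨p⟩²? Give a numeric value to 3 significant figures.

9.11

Compute ⟨p⟩ and ⟨p²⟩ separately; (Δp)² = ⟨p²⟩ − ⟨p⟩².
Gaussian moments: ∫x^(2j)·e^(−2ax²) dx = (2j−1)!!/(4a)^j · √(π/(2a)), odd powers integrate to 0; here √(π/(2a)) = 0.67281. Derivatives: ψ′ = (ik − 2ax)·ψ, ψ″ = ((ik − 2ax)² − 2a)·ψ; the odd-in-x pieces drop out.
Normalization: ∫|ψ|² dx = 0.67281.
⟨p⟩ = -3.0456 and ⟨p²⟩ = 18.382.
(Δp)² = 18.382 − (-3.0456)² = 9.1067.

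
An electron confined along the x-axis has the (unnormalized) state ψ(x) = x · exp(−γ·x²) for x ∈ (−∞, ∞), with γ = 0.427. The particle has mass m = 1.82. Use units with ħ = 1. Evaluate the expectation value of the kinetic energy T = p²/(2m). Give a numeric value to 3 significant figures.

T = −(ħ²/2m) d²/dx², so ⟨T⟩ = −(ħ²/2m) ∫ ψ*·ψ'' dx / ∫|ψ|² dx; with m = 1.82.
Expand each integrand as polynomial × e^(−2γx²) and use ∫x^(2j)·e^(−2γx²) dx = (2j−1)!!/(4γ)^j · √(π/(2γ)), odd powers → 0; here √(π/(2γ)) = 1.9180. Differentiate with the product rule, d/dx e^(−γx²) = −2γx·e^(−γx²).
State is unnormalized: ∫|ψ|² dx = 1.1229, and ∫ψ*·(−ħ²/2m · ψ'') dx = 0.39519, so ⟨T⟩ = 0.39519 / 1.1229.
⟨T⟩ = 0.35192.

0.352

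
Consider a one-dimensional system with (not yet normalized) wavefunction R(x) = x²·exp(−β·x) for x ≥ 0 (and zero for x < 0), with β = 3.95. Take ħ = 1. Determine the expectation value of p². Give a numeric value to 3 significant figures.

5.20

p² R = −ħ² d²R/dx²; ⟨p²⟩ = −ħ² ∫ R*·R'' dx / ∫|R|² dx.
Differentiate x²·exp(−β·x) with the product rule; every integrand then reduces to terms xʲ·e^(−2βx) on [0, ∞), with ∫₀^∞ xʲ·e^(−2βx) dx = j!/(2β)^(j+1).
State is unnormalized: ∫|R|² dx = 0.00077997, and ∫R*·(−ħ² R'') dx = 0.0040565, so ⟨p²⟩ = 0.0040565 / 0.00077997.
⟨p²⟩ = 5.2008.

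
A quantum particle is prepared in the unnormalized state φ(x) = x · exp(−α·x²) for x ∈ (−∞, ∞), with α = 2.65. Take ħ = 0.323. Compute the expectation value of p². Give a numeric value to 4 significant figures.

0.8294

p² φ = −ħ² d²φ/dx²; ⟨p²⟩ = −ħ² ∫ φ*·φ'' dx / ∫|φ|² dx.
Expand each integrand as polynomial × e^(−2αx²) and use ∫x^(2j)·e^(−2αx²) dx = (2j−1)!!/(4α)^j · √(π/(2α)), odd powers → 0; here √(π/(2α)) = 0.76990. Differentiate with the product rule, d/dx e^(−αx²) = −2αx·e^(−αx²).
State is unnormalized: ∫|φ|² dx = 0.072633, and ∫φ*·(−ħ² φ'') dx = 0.060243, so ⟨p²⟩ = 0.060243 / 0.072633.
⟨p²⟩ = 0.82942.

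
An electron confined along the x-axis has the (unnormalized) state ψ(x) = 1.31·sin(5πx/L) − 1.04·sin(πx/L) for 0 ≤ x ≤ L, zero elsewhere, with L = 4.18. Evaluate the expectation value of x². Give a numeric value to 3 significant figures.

5.34

⟨x²⟩ = ∫ x²·|ψ|² dx / ∫|ψ|² dx (integrals over the domain).
On 0 ≤ x ≤ L (j ≠ l): ∫sin²(jπx/L) dx = L/2, ∫sin(jπx/L)·sin(lπx/L) dx = 0; diagonal moments ∫x·sin²(jπx/L) dx = L²/4, ∫x²·sin²(jπx/L) dx = L³·(1/6 − 1/(4j²π²)); cross terms ∫x·sin(jπx/L)·sin(lπx/L) dx = 0 for j + l even and −4jlL²/(π²(j² − l²)²) for j + l odd, ∫x²·sin(jπx/L)·sin(lπx/L) dx = (−1)^(j+l)·4jlL³/(π²(j² − l²)²); higher powers the same way via product-to-sum and parts.
State is unnormalized: ∫|ψ|² dx = 5.8472, and ∫ψ*·x²·ψ dx = 31.227, so ⟨x²⟩ = 31.227 / 5.8472.
⟨x²⟩ = 5.3405.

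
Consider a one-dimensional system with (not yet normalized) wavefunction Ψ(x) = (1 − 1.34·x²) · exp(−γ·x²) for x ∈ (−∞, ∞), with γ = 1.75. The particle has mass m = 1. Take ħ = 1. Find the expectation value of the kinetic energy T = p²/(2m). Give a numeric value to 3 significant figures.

1.97

T = −(ħ²/2m) d²/dx², so ⟨T⟩ = −(ħ²/2m) ∫ Ψ*·Ψ'' dx / ∫|Ψ|² dx; with m = 1.
Expand each integrand as polynomial × e^(−2γx²) and use ∫x^(2j)·e^(−2γx²) dx = (2j−1)!!/(4γ)^j · √(π/(2γ)), odd powers → 0; here √(π/(2γ)) = 0.94742. Differentiate with the product rule, d/dx e^(−γx²) = −2γx·e^(−γx²).
State is unnormalized: ∫|Ψ|² dx = 0.68885, and ∫Ψ*·(−ħ²/2m · Ψ'') dx = 1.3590, so ⟨T⟩ = 1.3590 / 0.68885.
⟨T⟩ = 1.9729.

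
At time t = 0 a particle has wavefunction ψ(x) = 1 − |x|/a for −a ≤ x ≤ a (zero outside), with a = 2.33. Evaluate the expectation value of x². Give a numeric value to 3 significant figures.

⟨x²⟩ = ∫ x²·|ψ|² dx / ∫|ψ|² dx (integrals over the domain).
ψ is even, so ∫ over [−a, a] = 2∫₀ᵃ with ψ = 1 − x/a there: ∫₀ᵃ (1 − x/a)² dx = a/3, ∫₀ᵃ x²(1 − x/a)² dx = a³/30, ∫₀ᵃ x⁴(1 − x/a)² dx = a⁵/105.
State is unnormalized: ∫|ψ|² dx = 1.5533, and ∫ψ*·x²·ψ dx = 0.84329, so ⟨x²⟩ = 0.84329 / 1.5533.
⟨x²⟩ = 0.54289.

0.543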